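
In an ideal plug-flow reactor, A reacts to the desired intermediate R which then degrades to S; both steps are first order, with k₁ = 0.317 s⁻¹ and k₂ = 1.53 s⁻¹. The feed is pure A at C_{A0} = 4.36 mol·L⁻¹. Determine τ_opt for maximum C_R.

Setting dC_R/dτ = 0 gives τ_opt = ln(k₂/k₁)/(k₂−k₁).
= ln(1.53/0.317)/(1.53−0.317) = ln(4.826)/1.213 = 1.574/1.213 = 1.30 s.

1.30 s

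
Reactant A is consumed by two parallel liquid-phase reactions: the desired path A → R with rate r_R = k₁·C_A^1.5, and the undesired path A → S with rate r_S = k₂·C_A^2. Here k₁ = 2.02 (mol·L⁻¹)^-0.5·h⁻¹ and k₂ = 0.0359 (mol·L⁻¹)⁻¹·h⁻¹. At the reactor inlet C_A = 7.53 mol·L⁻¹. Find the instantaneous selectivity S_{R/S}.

S_{R/S} = r_R/r_S = (k₁·C_A^1.5)/(k₂·C_A^2) = (k₁/k₂)·C_A^-0.5.
= (2.02×7.530^1.5) / (0.0359×7.530^2) = 41.74/2.036 = 20.5.
The undesired path is higher order in A, so low C_A (CSTR or dilute feed) favours R.

20.5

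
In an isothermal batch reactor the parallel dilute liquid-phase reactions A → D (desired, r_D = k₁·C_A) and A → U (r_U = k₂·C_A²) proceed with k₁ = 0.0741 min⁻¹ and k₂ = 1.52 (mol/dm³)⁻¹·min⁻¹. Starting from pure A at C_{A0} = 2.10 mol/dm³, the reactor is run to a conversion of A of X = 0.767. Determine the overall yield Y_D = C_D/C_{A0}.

0.0321

C_A = C_{A0}(1−X) = 0.4893 mol/dm³.
Along a PFR/batch, dC_D/dC_A = −r_D/(r_D+r_U) = −k₁/(k₁+k₂·C_A).
Integrating from C_{A0} to C_A: C_D = (0.0741/1.52)·ln[(0.0741+1.52·2.10)/(0.0741+1.52·0.489)] = 0.04875·ln(3.266/0.8178) = 0.06750 mol/dm³.
Y_D = C_D/C_{A0} = 0.06750/2.10 = 0.0321.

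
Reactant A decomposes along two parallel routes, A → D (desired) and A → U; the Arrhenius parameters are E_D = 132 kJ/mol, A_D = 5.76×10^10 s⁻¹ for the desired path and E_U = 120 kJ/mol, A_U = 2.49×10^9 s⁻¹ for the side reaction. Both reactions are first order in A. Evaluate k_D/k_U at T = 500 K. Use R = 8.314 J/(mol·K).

k_D/k_U = (A_D/A_U)·exp[−(E_D−E_U)/(RT)] = (A_D/A_U)·exp[(E_U−E_D)/(RT)].
(E_U−E_D)/(RT) = (120−132)×10³/(8.314×500) = -12000/4157 = -2.887.
k_D/k_U = (5.76×10^10/2.49×10^9)·exp(-2.887) = 23.13 × 0.05576 = 1.29.

1.29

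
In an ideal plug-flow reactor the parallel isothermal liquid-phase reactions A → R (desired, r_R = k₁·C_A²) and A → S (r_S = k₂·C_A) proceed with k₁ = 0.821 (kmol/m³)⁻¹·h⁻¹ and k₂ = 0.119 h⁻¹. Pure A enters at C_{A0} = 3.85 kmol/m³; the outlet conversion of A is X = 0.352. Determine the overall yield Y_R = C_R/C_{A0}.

0.336

C_A = C_{A0}(1−X) = 2.495 kmol/m³.
Along a PFR/batch, dC_S/dC_A = −r_S/(r_R+r_S) = −k₂/(k₂+k₁·C_A).
Integrating from C_{A0} to C_A: C_S = (0.119/0.821)·ln[(0.119+0.821·3.85)/(0.119+0.821·2.49)] = 0.1449·ln(3.280/2.167) = 0.06006 kmol/m³.
Then C_R = (C_{A0}−C_A) − C_S = 1.355 − 0.06006 = 1.295 kmol/m³.
Y_R = C_R/C_{A0} = 1.295/3.85 = 0.336.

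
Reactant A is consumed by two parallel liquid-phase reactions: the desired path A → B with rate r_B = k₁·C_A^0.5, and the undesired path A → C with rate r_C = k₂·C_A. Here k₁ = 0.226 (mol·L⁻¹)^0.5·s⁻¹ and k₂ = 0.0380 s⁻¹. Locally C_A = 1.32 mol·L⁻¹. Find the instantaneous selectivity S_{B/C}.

5.18

S_{B/C} = r_B/r_C = (k₁·C_A^0.5)/(k₂·C_A) = (k₁/k₂)·C_A^-0.5.
= (0.226×1.320^0.5) / (0.0380×1.320) = 0.2597/0.05016 = 5.18.
The undesired path is higher order in A, so low C_A (CSTR or dilute feed) favours B.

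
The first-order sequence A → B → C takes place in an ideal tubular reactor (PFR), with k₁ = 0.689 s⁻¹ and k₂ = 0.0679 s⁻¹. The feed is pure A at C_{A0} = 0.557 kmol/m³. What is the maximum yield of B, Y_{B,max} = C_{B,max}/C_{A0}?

0.776

At the optimum, C_{B,max}/C_{A0} = (k₁/k₂)^[k₂/(k₂−k₁)].
= (0.689/0.0679)^(0.0679/(0.0679−0.689)) = (10.15)^(-0.1093) = 0.7762.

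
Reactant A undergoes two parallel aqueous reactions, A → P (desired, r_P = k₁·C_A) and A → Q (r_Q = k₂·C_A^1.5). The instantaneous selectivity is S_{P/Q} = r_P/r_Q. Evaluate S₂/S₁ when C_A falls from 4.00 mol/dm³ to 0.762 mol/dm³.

2.29

S_{P/Q} = (k₁/k₂)·C_A^-0.5, so S₂/S₁ = (C_{A,2}/C_{A,1})^-0.5.
= (0.762/4.00)^(-0.5) = (0.1905)^(-0.5) = 2.29.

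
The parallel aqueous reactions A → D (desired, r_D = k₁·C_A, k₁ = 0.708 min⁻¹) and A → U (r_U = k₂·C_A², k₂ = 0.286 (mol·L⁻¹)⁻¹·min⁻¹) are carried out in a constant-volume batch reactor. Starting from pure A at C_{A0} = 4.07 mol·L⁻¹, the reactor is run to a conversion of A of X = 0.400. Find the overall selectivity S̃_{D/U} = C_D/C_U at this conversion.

C_A = C_{A0}(1−X) = 2.442 mol·L⁻¹.
Along a PFR/batch, dC_D/dC_A = −r_D/(r_D+r_U) = −k₁/(k₁+k₂·C_A).
Integrating from C_{A0} to C_A: C_D = (0.708/0.286)·ln[(0.708+0.286·4.07)/(0.708+0.286·2.44)] = 2.476·ln(1.872/1.406) = 0.7079 mol·L⁻¹.
C_U = (C_{A0}−C_A)−C_D = 0.9201 mol·L⁻¹; S̃_{D/U} = 0.7079/0.9201 = 0.769.

0.769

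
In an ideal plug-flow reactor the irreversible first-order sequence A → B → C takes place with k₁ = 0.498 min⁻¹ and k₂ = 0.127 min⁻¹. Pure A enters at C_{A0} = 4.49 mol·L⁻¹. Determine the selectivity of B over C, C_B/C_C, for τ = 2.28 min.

Solving the coupled first-order balances gives C_B(τ) = [k₁/(k₂−k₁)]·C_{A0}·(e^(−k₁τ) − e^(−k₂τ)).
e^(−k₁τ) = e^(−0.498×2.28) = e^(−1.135) = 0.3213; e^(−k₂τ) = e^(−0.2896) = 0.7486.
C_B = 0.498×4.49/(0.127−0.498) × (0.3213−0.7486) = (-6.027)×(-0.4273) = 2.575 mol·L⁻¹.
C_A = C_{A0}e^(−k₁τ) = 1.443 mol·L⁻¹, so C_C = C_{A0}−C_A−C_B = 0.4720 mol·L⁻¹; C_B/C_C = 5.46.

5.46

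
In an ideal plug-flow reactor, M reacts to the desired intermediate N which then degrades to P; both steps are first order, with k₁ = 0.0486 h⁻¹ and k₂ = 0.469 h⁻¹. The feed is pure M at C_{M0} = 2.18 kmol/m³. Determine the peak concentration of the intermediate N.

0.174 kmol/m³

For a first-order series the maximum intermediate yield is C_{N,max}/C_{M0} = (k₁/k₂)^[k₂/(k₂−k₁)].
= (0.0486/0.469)^(0.469/(0.469−0.0486)) = (0.1036)^(1.116) = 0.07973.
C_{N,max} = 0.07973×2.18 = 0.174 kmol/m³.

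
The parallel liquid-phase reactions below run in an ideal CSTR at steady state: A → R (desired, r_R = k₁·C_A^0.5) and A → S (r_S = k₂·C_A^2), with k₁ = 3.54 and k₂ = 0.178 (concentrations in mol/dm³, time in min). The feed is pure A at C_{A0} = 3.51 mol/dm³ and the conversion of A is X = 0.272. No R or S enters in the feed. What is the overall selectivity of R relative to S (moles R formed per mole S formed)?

4.87

Exit C_A = C_{A0}(1−X) = 3.51×0.728 = 2.555 mol/dm³.
A CSTR operates uniformly at the exit composition, giving r_R = 5.659 and r_S = 1.162 (each k·C_A^n at C_A = 2.555).
Overall selectivity = C_R/C_S = r_Rτ/(r_Sτ) = r_R/r_S = 4.87.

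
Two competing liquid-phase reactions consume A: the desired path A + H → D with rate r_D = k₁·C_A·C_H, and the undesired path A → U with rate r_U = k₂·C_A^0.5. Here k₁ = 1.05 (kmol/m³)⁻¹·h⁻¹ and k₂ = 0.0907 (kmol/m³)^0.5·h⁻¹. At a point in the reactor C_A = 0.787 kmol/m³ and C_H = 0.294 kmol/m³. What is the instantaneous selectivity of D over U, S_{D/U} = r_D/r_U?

S_{D/U} = r_D/r_U = (k₁·C_A·C_H)/(k₂·C_A^0.5) = (k₁/k₂)·C_A^0.5·C_H.
= (1.05×0.7870×0.2940) / (0.0907×0.7870^0.5) = 0.2429/0.08046 = 3.02.
Since the desired path is higher order in A, keeping C_A high (PFR or concentrated feed) favours D.

3.02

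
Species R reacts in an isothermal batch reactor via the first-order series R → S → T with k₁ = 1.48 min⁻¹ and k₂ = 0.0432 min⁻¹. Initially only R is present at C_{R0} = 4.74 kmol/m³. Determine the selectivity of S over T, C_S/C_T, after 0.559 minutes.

72.5

The intermediate concentration in a first-order A→B→C sequence is C_S = k₁C_{R0}(e^(−k₁t) − e^(−k₂t))/(k₂−k₁).
e^(−k₁t) = e^(−1.48×0.559) = e^(−0.8273) = 0.4372; e^(−k₂t) = e^(−0.02415) = 0.9761.
C_S = 1.48×4.74/(0.0432−1.48) × (0.4372−0.9761) = (-4.883)×(-0.5389) = 2.631 kmol/m³.
C_R = C_{R0}e^(−k₁t) = 2.072 kmol/m³, so C_T = C_{R0}−C_R−C_S = 0.03629 kmol/m³; C_S/C_T = 72.5.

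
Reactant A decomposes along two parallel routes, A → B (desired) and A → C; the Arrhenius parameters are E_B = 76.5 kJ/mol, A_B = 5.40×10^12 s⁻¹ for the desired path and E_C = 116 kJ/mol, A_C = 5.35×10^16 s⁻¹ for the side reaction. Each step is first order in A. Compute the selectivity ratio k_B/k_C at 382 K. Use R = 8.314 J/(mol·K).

Since both paths have the same order in A, the concentration cancels and S_{B/C} = k_B/k_C = (A_B/A_C)·exp[(E_C−E_B)/(RT)].
(E_C−E_B)/(RT) = (116−76.5)×10³/(8.314×382) = 39500/3176 = 12.44.
k_B/k_C = (5.40×10^12/5.35×10^16)·exp(12.44) = 1.009×10^-4 × 2.520×10^5 = 25.4.

25.4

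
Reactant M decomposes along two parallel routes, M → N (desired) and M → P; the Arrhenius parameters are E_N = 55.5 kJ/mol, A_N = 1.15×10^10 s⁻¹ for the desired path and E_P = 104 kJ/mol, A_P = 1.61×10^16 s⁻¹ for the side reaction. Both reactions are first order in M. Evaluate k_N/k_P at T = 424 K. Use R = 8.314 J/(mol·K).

k_N/k_P = (A_N/A_P)·exp[−(E_N−E_P)/(RT)] = (A_N/A_P)·exp[(E_P−E_N)/(RT)].
(E_P−E_N)/(RT) = (104−55.5)×10³/(8.314×424) = 48500/3525 = 13.76.
k_N/k_P = (1.15×10^10/1.61×10^16)·exp(13.76) = 7.143×10^-7 × 9.444×10^5 = 0.675.
Since E_N < E_P, lowering the temperature improves selectivity toward N.

0.675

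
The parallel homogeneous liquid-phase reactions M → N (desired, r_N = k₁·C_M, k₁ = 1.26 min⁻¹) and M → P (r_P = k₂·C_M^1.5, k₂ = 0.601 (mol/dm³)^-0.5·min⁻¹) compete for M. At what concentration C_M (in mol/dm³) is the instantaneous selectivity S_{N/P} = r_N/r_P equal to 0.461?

S_{N/P} = (k₁/k₂)·C_M^-0.5 ⇒ C_M = (S·k₂/k₁)^(-2).
= (0.461×0.601/1.26)^(-2) = (0.2199)^(-2) = 20.7 mol/dm³.

20.7 mol/dm³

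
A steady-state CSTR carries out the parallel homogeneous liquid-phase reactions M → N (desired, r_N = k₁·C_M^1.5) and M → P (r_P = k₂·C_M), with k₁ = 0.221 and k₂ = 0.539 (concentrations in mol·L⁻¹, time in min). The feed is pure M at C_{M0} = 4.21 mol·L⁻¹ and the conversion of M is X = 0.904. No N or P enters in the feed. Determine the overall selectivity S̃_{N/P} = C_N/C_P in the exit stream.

Exit C_M = C_{M0}(1−X) = 4.21×0.0960 = 0.4042 mol·L⁻¹.
In a CSTR the entire volume is at exit conditions, so r_N = 0.221×0.4042^1.5 = 0.05678 and r_P = 0.539×0.4042 = 0.2178.
Overall selectivity = C_N/C_P = r_Nτ/(r_Pτ) = r_N/r_P = 0.261.

0.261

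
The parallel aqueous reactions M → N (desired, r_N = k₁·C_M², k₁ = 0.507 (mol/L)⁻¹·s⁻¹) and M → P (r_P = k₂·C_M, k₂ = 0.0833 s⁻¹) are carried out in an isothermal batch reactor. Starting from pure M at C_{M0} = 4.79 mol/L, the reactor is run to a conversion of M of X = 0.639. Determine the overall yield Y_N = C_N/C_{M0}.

0.606

C_M = C_{M0}(1−X) = 1.729 mol/L.
Along a PFR/batch, dC_P/dC_M = −r_P/(r_N+r_P) = −k₂/(k₂+k₁·C_M).
Integrating from C_{M0} to C_M: C_P = (0.0833/0.507)·ln[(0.0833+0.507·4.79)/(0.0833+0.507·1.73)] = 0.1643·ln(2.512/0.9600) = 0.1580 mol/L.
Then C_N = (C_{M0}−C_M) − C_P = 3.061 − 0.1580 = 2.903 mol/L.
Y_N = C_N/C_{M0} = 2.903/4.79 = 0.606.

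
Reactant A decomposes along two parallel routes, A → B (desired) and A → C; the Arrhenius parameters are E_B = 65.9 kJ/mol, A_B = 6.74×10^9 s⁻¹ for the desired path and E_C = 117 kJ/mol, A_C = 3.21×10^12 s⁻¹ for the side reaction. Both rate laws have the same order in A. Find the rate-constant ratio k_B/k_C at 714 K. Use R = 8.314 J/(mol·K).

Since both paths have the same order in A, the concentration cancels and S_{B/C} = k_B/k_C = (A_B/A_C)·exp[(E_C−E_B)/(RT)].
(E_C−E_B)/(RT) = (117−65.9)×10³/(8.314×714) = 51100/5936 = 8.608.
k_B/k_C = (6.74×10^9/3.21×10^12)·exp(8.608) = 0.002100 × 5476 = 11.5.
Since E_B < E_C, lowering the temperature improves selectivity toward B.

11.5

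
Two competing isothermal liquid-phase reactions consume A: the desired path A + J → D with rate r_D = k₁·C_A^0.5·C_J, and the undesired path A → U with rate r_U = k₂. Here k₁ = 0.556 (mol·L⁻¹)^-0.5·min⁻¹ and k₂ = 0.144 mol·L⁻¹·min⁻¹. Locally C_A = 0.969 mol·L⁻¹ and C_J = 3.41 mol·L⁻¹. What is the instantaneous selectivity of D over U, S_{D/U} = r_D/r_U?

S_{D/U} = r_D/r_U = (k₁·C_A^0.5·C_J)/(k₂) = (k₁/k₂)·C_A^0.5·C_J.
= (0.556×0.9690^0.5×3.410) / (0.144) = 1.866/0.1440 = 13.0.
Since the desired path is higher order in A, keeping C_A high (PFR or concentrated feed) favours D.

13.0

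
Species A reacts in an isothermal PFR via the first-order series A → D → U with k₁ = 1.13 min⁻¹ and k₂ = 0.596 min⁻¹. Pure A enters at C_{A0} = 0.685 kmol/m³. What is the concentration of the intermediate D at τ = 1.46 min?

For first-order series with pure A initially, C_D(τ) = k₁C_{A0}/(k₂−k₁)·(e^(−k₁τ) − e^(−k₂τ)).
e^(−k₁τ) = e^(−1.13×1.46) = e^(−1.650) = 0.1921; e^(−k₂τ) = e^(−0.8702) = 0.4189.
C_D = 1.13×0.685/(0.596−1.13) × (0.1921−0.4189) = (-1.450)×(-0.2268) = 0.3287 kmol/m³.

0.329 kmol/m³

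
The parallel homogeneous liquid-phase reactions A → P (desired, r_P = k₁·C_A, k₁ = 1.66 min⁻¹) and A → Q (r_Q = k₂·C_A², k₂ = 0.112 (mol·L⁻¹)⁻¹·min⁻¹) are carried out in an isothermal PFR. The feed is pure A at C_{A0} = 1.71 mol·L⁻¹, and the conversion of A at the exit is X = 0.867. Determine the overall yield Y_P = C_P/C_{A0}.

C_A = C_{A0}(1−X) = 0.2274 mol·L⁻¹.
Along a PFR/batch, dC_P/dC_A = −r_P/(r_P+r_Q) = −k₁/(k₁+k₂·C_A).
Integrating from C_{A0} to C_A: C_P = (1.66/0.112)·ln[(1.66+0.112·1.71)/(1.66+0.112·0.227)] = 14.82·ln(1.852/1.685) = 1.393 mol·L⁻¹.
Y_P = C_P/C_{A0} = 1.393/1.71 = 0.814.

0.814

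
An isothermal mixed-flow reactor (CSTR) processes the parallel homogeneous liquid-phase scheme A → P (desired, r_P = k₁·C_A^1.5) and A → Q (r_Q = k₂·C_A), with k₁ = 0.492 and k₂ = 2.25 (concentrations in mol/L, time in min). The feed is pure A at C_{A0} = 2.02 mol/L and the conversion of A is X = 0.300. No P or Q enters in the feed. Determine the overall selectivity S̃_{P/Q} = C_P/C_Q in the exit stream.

0.260

Exit C_A = C_{A0}(1−X) = 2.02×0.700 = 1.414 mol/L.
Rates in a CSTR are evaluated at the outlet concentration: r_P = 0.492×1.414^1.5 = 0.8273, r_Q = 2.25×1.414 = 3.181.
Overall selectivity = C_P/C_Q = r_Pτ/(r_Qτ) = r_P/r_Q = 0.260.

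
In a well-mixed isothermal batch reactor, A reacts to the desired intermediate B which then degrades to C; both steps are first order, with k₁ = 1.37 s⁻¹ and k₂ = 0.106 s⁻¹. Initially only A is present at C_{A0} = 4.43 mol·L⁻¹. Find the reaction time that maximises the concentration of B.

Setting dC_B/dt = 0 gives t_opt = ln(k₂/k₁)/(k₂−k₁).
= ln(0.106/1.37)/(0.106−1.37) = ln(0.07737)/-1.264 = -2.559/-1.264 = 2.02 s.

2.02 s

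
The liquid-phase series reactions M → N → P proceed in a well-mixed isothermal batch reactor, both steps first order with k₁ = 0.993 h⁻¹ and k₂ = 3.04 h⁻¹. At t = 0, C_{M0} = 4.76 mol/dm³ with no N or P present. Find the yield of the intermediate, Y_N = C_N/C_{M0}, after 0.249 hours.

For first-order series with pure M initially, C_N(t) = k₁C_{M0}/(k₂−k₁)·(e^(−k₁t) − e^(−k₂t)).
e^(−k₁t) = e^(−0.993×0.249) = e^(−0.2473) = 0.7809; e^(−k₂t) = e^(−0.7570) = 0.4691.
C_N = 0.993×4.76/(3.04−0.993) × (0.7809−0.4691) = 2.309×0.3118 = 0.7201 mol/dm³.
Y_N = C_N/C_{M0} = 0.7201/4.76 = 0.151.

0.151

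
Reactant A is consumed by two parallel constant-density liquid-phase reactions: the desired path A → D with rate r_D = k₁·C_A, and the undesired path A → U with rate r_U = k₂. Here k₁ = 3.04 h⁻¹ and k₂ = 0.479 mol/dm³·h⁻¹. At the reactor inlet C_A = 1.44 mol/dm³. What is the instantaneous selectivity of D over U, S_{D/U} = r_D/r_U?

9.14

S_{D/U} = r_D/r_U = (k₁·C_A)/(k₂) = (k₁/k₂)·C_A.
= (3.04×1.440) / (0.479) = 4.378/0.4790 = 9.14.
Since the desired path is higher order in A, keeping C_A high (PFR or concentrated feed) favours D.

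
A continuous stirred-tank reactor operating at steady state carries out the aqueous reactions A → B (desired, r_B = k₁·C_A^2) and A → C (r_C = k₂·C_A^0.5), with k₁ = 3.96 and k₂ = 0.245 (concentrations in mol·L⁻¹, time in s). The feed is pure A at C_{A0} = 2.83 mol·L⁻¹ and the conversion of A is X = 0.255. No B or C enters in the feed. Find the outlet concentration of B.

Exit C_A = C_{A0}(1−X) = 2.83×0.745 = 2.108 mol·L⁻¹.
In a CSTR the entire volume is at exit conditions, so r_B = 3.96×2.108^2 = 17.60 and r_C = 0.245×2.108^0.5 = 0.3557.
Fraction of consumed A going to B: r_B/(r_B+r_C) = 0.9802.
C_B = 0.9802·C_{A0}·X = 0.9802×2.83×0.255 = 0.707 mol·L⁻¹.

0.707 mol·L⁻¹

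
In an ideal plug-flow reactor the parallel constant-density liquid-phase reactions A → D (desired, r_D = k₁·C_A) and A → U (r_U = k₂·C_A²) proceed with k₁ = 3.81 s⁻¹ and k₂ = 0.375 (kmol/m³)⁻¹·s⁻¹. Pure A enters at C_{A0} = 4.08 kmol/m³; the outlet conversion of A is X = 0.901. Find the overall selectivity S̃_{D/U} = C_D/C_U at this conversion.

C_A = C_{A0}(1−X) = 0.4039 kmol/m³.
Along a PFR/batch, dC_D/dC_A = −r_D/(r_D+r_U) = −k₁/(k₁+k₂·C_A).
Integrating from C_{A0} to C_A: C_D = (3.81/0.375)·ln[(3.81+0.375·4.08)/(3.81+0.375·0.404)] = 10.16·ln(5.340/3.961) = 3.034 kmol/m³.
C_U = (C_{A0}−C_A)−C_D = 0.6422 kmol/m³; S̃_{D/U} = 3.034/0.6422 = 4.72.

4.72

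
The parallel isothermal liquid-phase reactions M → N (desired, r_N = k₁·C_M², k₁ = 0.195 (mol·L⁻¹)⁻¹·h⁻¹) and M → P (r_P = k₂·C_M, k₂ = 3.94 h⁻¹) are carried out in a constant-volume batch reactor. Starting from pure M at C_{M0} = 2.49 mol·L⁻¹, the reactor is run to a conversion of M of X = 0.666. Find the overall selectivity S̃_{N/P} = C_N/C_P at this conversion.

0.0817

C_M = C_{M0}(1−X) = 0.8317 mol·L⁻¹.
Along a PFR/batch, dC_P/dC_M = −r_P/(r_N+r_P) = −k₂/(k₂+k₁·C_M).
Integrating from C_{M0} to C_M: C_P = (3.94/0.195)·ln[(3.94+0.195·2.49)/(3.94+0.195·0.832)] = 20.21·ln(4.426/4.102) = 1.533 mol·L⁻¹.
Then C_N = (C_{M0}−C_M) − C_P = 1.658 − 1.533 = 0.1252 mol·L⁻¹.
S̃_{N/P} = C_N/C_P = 0.1252/1.533 = 0.0817.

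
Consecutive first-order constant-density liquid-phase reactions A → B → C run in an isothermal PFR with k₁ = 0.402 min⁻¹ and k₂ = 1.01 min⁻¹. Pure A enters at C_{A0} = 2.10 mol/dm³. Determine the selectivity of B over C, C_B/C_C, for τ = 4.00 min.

For first-order series with pure A initially, C_B(τ) = k₁C_{A0}/(k₂−k₁)·(e^(−k₁τ) − e^(−k₂τ)).
e^(−k₁τ) = e^(−0.402×4.00) = e^(−1.608) = 0.2003; e^(−k₂τ) = e^(−4.040) = 0.01760.
C_B = 0.402×2.10/(1.01−0.402) × (0.2003−0.01760) = 1.388×0.1827 = 0.2537 mol/dm³.
C_A = C_{A0}e^(−k₁τ) = 0.4206 mol/dm³, so C_C = C_{A0}−C_A−C_B = 1.426 mol/dm³; C_B/C_C = 0.178.

0.178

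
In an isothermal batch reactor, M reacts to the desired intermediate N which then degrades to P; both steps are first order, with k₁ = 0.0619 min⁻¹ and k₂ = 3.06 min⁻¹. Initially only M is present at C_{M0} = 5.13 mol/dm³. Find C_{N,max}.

Evaluating C_N at t_opt = ln(k₂/k₁)/(k₂−k₁) gives C_{N,max}/C_{M0} = (k₁/k₂)^[k₂/(k₂−k₁)].
= (0.0619/3.06)^(3.06/(3.06−0.0619)) = (0.02023)^(1.021) = 0.01866.
C_{N,max} = 0.01866×5.13 = 0.0957 mol/dm³.

0.0957 mol/dm³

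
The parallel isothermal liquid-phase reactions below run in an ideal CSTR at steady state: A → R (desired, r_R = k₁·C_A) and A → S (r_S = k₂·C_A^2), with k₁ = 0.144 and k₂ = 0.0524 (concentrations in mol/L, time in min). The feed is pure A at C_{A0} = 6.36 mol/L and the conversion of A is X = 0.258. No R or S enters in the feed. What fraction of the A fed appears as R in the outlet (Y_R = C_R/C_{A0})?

Exit C_A = C_{A0}(1−X) = 6.36×0.742 = 4.719 mol/L.
In a CSTR the entire volume is at exit conditions, so r_R = 0.144×4.719 = 0.6796 and r_S = 0.0524×4.719^2 = 1.167.
Fraction of consumed A going to R: r_R/(r_R+r_S) = 0.3680.
C_R = 0.3680·C_{A0}·X = 0.3680×6.36×0.258 = 0.604 mol/L; Y_R = C_R/C_{A0} = 0.0949.

0.0949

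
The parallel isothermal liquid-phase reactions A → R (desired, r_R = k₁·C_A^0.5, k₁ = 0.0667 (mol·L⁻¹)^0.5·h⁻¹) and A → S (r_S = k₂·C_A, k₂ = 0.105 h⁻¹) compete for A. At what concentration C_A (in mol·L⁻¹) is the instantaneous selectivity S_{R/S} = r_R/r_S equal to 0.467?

1.85 mol·L⁻¹

S_{R/S} = (k₁/k₂)·C_A^-0.5 ⇒ C_A = (S·k₂/k₁)^(-2).
= (0.467×0.105/0.0667)^(-2) = (0.7352)^(-2) = 1.85 mol·L⁻¹.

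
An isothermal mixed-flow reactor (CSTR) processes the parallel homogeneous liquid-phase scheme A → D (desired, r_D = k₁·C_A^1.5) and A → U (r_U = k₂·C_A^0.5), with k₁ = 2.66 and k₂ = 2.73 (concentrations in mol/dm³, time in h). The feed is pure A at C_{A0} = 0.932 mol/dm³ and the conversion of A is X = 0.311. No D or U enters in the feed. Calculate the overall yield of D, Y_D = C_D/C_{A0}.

Exit C_A = C_{A0}(1−X) = 0.932×0.689 = 0.6421 mol/dm³.
A CSTR operates uniformly at the exit composition, giving r_D = 1.369 and r_U = 2.188 (each k·C_A^n at C_A = 0.6421).
Fraction of consumed A going to D: r_D/(r_D+r_U) = 0.3849.
C_D = 0.3849·C_{A0}·X = 0.3849×0.932×0.311 = 0.112 mol/dm³; Y_D = C_D/C_{A0} = 0.120.

0.120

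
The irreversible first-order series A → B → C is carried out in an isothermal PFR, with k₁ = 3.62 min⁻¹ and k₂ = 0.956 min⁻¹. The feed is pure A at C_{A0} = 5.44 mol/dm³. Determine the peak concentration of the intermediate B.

3.37 mol/dm³

For a first-order series the maximum intermediate yield is C_{B,max}/C_{A0} = (k₁/k₂)^[k₂/(k₂−k₁)].
= (3.62/0.956)^(0.956/(0.956−3.62)) = (3.787)^(-0.3589) = 0.6201.
C_{B,max} = 0.6201×5.44 = 3.37 mol/dm³.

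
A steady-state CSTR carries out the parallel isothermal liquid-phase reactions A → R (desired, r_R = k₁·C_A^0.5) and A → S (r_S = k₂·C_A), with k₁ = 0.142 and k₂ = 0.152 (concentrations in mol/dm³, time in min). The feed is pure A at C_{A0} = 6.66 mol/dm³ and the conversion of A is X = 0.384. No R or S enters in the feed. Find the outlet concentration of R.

0.807 mol/dm³

Exit C_A = C_{A0}(1−X) = 6.66×0.616 = 4.103 mol/dm³.
Rates in a CSTR are evaluated at the outlet concentration: r_R = 0.142×4.103^0.5 = 0.2876, r_S = 0.152×4.103 = 0.6236.
Fraction of consumed A going to R: r_R/(r_R+r_S) = 0.3156.
C_R = 0.3156·C_{A0}·X = 0.3156×6.66×0.384 = 0.807 mol/dm³.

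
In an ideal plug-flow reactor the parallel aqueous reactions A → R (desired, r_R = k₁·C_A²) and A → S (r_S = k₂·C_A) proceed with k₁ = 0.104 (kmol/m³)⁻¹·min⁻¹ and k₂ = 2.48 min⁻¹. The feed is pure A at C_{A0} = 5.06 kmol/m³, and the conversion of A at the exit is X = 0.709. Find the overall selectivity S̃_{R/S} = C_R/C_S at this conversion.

C_A = C_{A0}(1−X) = 1.472 kmol/m³.
Along a PFR/batch, dC_S/dC_A = −r_S/(r_R+r_S) = −k₂/(k₂+k₁·C_A).
Integrating from C_{A0} to C_A: C_S = (2.48/0.104)·ln[(2.48+0.104·5.06)/(2.48+0.104·1.47)] = 23.85·ln(3.006/2.633) = 3.160 kmol/m³.
Then C_R = (C_{A0}−C_A) − C_S = 3.588 − 3.160 = 0.4276 kmol/m³.
S̃_{R/S} = C_R/C_S = 0.4276/3.160 = 0.135.

0.135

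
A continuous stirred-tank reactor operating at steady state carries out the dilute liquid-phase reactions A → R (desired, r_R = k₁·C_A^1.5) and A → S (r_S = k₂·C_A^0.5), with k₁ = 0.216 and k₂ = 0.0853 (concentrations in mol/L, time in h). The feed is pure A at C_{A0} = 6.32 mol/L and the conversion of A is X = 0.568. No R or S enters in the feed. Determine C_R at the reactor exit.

3.14 mol/L

Exit C_A = C_{A0}(1−X) = 6.32×0.432 = 2.730 mol/L.
Rates in a CSTR are evaluated at the outlet concentration: r_R = 0.216×2.730^1.5 = 0.9744, r_S = 0.0853×2.730^0.5 = 0.1409.
Fraction of consumed A going to R: r_R/(r_R+r_S) = 0.8736.
C_R = 0.8736·C_{A0}·X = 0.8736×6.32×0.568 = 3.14 mol/L.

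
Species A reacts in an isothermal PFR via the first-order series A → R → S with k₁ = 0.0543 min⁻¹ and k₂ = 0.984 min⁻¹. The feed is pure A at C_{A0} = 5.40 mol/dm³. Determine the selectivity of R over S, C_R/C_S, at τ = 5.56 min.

The intermediate concentration in a first-order A→B→C sequence is C_R = k₁C_{A0}(e^(−k₁τ) − e^(−k₂τ))/(k₂−k₁).
e^(−k₁τ) = e^(−0.0543×5.56) = e^(−0.3019) = 0.7394; e^(−k₂τ) = e^(−5.471) = 0.004207.
C_R = 0.0543×5.40/(0.984−0.0543) × (0.7394−0.004207) = 0.3154×0.7352 = 0.2319 mol/dm³.
C_A = C_{A0}e^(−k₁τ) = 3.993 mol/dm³, so C_S = C_{A0}−C_A−C_R = 1.175 mol/dm³; C_R/C_S = 0.197.

0.197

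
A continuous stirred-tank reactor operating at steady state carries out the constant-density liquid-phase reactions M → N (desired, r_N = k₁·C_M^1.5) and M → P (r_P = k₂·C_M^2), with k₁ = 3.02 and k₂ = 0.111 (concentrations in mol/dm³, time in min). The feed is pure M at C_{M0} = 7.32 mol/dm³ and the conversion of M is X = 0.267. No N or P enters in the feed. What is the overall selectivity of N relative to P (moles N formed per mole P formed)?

Exit C_M = C_{M0}(1−X) = 7.32×0.733 = 5.366 mol/dm³.
In a CSTR the entire volume is at exit conditions, so r_N = 3.02×5.366^1.5 = 37.53 and r_P = 0.111×5.366^2 = 3.196.
Overall selectivity = C_N/C_P = r_Nτ/(r_Pτ) = r_N/r_P = 11.7.

11.7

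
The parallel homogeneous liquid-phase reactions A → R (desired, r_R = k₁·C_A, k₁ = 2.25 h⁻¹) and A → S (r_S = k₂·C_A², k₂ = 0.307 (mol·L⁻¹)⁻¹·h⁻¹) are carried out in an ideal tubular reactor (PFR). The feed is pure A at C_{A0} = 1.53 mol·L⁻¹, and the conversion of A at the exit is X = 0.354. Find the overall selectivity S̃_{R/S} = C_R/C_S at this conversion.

5.83

C_A = C_{A0}(1−X) = 0.9884 mol·L⁻¹.
Along a PFR/batch, dC_R/dC_A = −r_R/(r_R+r_S) = −k₁/(k₁+k₂·C_A).
Integrating from C_{A0} to C_A: C_R = (2.25/0.307)·ln[(2.25+0.307·1.53)/(2.25+0.307·0.988)] = 7.329·ln(2.720/2.553) = 0.4624 mol·L⁻¹.
C_S = (C_{A0}−C_A)−C_R = 0.07926 mol·L⁻¹; S̃_{R/S} = 0.4624/0.07926 = 5.83.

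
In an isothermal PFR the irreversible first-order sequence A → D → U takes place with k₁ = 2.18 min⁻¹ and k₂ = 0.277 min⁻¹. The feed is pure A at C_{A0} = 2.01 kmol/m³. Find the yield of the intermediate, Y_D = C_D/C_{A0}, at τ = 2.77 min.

0.529

Solving the coupled first-order balances gives C_D(τ) = [k₁/(k₂−k₁)]·C_{A0}·(e^(−k₁τ) − e^(−k₂τ)).
e^(−k₁τ) = e^(−2.18×2.77) = e^(−6.039) = 0.002385; e^(−k₂τ) = e^(−0.7673) = 0.4643.
C_D = 2.18×2.01/(0.277−2.18) × (0.002385−0.4643) = (-2.303)×(-0.4619) = 1.064 kmol/m³.
Y_D = C_D/C_{A0} = 1.064/2.01 = 0.529.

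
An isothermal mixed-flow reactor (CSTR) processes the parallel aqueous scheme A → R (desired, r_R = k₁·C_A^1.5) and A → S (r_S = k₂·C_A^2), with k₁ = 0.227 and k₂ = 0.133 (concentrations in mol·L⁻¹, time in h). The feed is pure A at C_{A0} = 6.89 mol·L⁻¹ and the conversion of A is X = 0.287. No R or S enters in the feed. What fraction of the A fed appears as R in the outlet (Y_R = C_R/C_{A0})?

0.125

Exit C_A = C_{A0}(1−X) = 6.89×0.713 = 4.913 mol·L⁻¹.
Rates in a CSTR are evaluated at the outlet concentration: r_R = 0.227×4.913^1.5 = 2.472, r_S = 0.133×4.913^2 = 3.210.
Fraction of consumed A going to R: r_R/(r_R+r_S) = 0.4350.
C_R = 0.4350·C_{A0}·X = 0.4350×6.89×0.287 = 0.860 mol·L⁻¹; Y_R = C_R/C_{A0} = 0.125.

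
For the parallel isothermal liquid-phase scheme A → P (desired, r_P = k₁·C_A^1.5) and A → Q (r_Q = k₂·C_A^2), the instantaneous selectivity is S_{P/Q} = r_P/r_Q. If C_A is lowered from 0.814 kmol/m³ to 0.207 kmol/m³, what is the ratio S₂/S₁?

S_{P/Q} = (k₁/k₂)·C_A^-0.5, so S₂/S₁ = (C_{A,2}/C_{A,1})^-0.5.
= (0.207/0.814)^(-0.5) = (0.2543)^(-0.5) = 1.98.

1.98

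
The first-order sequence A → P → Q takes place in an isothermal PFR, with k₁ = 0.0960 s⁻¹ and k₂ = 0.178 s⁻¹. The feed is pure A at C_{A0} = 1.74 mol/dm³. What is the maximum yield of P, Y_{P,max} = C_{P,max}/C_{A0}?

At the optimum, C_{P,max}/C_{A0} = (k₁/k₂)^[k₂/(k₂−k₁)].
= (0.0960/0.178)^(0.178/(0.178−0.0960)) = (0.5393)^(2.171) = 0.2618.

0.262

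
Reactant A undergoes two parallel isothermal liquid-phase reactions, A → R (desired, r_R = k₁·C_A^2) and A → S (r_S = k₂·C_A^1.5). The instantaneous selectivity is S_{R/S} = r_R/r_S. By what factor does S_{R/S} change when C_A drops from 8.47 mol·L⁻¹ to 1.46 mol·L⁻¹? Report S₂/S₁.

S_{R/S} = (k₁/k₂)·C_A^0.5, so S₂/S₁ = (C_{A,2}/C_{A,1})^0.5.
= (1.46/8.47)^0.5 = (0.1724)^0.5 = 0.415.

0.415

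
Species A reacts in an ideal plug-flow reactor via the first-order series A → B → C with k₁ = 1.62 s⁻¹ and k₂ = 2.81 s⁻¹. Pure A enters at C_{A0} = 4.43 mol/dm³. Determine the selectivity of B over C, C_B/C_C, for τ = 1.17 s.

0.221

Solving the coupled first-order balances gives C_B(τ) = [k₁/(k₂−k₁)]·C_{A0}·(e^(−k₁τ) − e^(−k₂τ)).
e^(−k₁τ) = e^(−1.62×1.17) = e^(−1.895) = 0.1503; e^(−k₂τ) = e^(−3.288) = 0.03734.
C_B = 1.62×4.43/(2.81−1.62) × (0.1503−0.03734) = 6.031×0.1129 = 0.6810 mol/dm³.
C_A = C_{A0}e^(−k₁τ) = 0.6656 mol/dm³, so C_C = C_{A0}−C_A−C_B = 3.083 mol/dm³; C_B/C_C = 0.221.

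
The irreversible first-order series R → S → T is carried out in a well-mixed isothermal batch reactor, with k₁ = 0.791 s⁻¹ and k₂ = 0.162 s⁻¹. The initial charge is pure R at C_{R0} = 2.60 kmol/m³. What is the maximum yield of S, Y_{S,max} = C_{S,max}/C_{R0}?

At the optimum, C_{S,max}/C_{R0} = (k₁/k₂)^[k₂/(k₂−k₁)].
= (0.791/0.162)^(0.162/(0.162−0.791)) = (4.883)^(-0.2576) = 0.6647.

0.665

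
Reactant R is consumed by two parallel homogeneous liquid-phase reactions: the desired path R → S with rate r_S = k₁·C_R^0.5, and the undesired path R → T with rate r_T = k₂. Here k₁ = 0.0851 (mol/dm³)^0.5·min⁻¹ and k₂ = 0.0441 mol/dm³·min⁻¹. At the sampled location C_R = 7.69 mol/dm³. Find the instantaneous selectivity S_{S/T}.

5.35

S_{S/T} = r_S/r_T = (k₁·C_R^0.5)/(k₂) = (k₁/k₂)·C_R^0.5.
= (0.0851×7.690^0.5) / (0.0441) = 0.2360/0.04410 = 5.35.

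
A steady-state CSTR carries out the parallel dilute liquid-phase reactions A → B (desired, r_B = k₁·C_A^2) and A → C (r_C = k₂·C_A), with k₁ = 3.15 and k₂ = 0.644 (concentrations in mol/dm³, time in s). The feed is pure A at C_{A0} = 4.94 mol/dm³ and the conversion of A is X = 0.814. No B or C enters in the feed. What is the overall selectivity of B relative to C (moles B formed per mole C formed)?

Exit C_A = C_{A0}(1−X) = 4.94×0.186 = 0.9188 mol/dm³.
Rates in a CSTR are evaluated at the outlet concentration: r_B = 3.15×0.9188^2 = 2.659, r_C = 0.644×0.9188 = 0.5917.
Overall selectivity = C_B/C_C = r_Bτ/(r_Cτ) = r_B/r_C = 4.49.

4.49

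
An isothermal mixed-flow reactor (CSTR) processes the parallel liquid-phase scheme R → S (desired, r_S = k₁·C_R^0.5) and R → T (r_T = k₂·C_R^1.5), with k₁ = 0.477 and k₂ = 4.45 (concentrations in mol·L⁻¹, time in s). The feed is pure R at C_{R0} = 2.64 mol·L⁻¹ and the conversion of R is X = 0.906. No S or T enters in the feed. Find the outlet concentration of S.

Exit C_R = C_{R0}(1−X) = 2.64×0.0940 = 0.2482 mol·L⁻¹.
A CSTR operates uniformly at the exit composition, giving r_S = 0.2376 and r_T = 0.5501 (each k·C_R^n at C_R = 0.2482).
Fraction of consumed R going to S: r_S/(r_S+r_T) = 0.3016.
C_S = 0.3016·C_{R0}·X = 0.3016×2.64×0.906 = 0.721 mol·L⁻¹.

0.721 mol·L⁻¹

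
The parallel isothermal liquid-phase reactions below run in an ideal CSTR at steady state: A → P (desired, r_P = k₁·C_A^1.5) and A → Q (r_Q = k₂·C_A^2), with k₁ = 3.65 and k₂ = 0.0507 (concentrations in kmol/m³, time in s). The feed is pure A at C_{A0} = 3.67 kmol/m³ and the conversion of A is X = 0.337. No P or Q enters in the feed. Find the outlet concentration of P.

Exit C_A = C_{A0}(1−X) = 3.67×0.663 = 2.433 kmol/m³.
A CSTR operates uniformly at the exit composition, giving r_P = 13.85 and r_Q = 0.3002 (each k·C_A^n at C_A = 2.433).
Fraction of consumed A going to P: r_P/(r_P+r_Q) = 0.9788.
C_P = 0.9788·C_{A0}·X = 0.9788×3.67×0.337 = 1.21 kmol/m³.

1.21 kmol/m³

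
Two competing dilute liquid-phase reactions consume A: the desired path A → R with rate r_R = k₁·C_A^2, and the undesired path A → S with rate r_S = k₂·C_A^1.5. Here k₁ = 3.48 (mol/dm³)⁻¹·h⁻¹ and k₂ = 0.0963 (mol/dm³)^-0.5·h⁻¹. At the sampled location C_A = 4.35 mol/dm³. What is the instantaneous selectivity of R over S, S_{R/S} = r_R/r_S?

S_{R/S} = r_R/r_S = (k₁·C_A^2)/(k₂·C_A^1.5) = (k₁/k₂)·C_A^0.5.
= (3.48×4.350^2) / (0.0963×4.350^1.5) = 65.85/0.8737 = 75.4.
Since the desired path is higher order in A, keeping C_A high (PFR or concentrated feed) favours R.

75.4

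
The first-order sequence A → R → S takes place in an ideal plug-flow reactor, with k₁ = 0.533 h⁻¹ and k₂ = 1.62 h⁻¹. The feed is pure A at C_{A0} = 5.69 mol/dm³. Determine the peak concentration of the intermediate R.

1.09 mol/dm³

Evaluating C_R at τ_opt = ln(k₂/k₁)/(k₂−k₁) gives C_{R,max}/C_{A0} = (k₁/k₂)^[k₂/(k₂−k₁)].
= (0.533/1.62)^(1.62/(1.62−0.533)) = (0.3290)^(1.490) = 0.1908.
C_{R,max} = 0.1908×5.69 = 1.09 mol/dm³.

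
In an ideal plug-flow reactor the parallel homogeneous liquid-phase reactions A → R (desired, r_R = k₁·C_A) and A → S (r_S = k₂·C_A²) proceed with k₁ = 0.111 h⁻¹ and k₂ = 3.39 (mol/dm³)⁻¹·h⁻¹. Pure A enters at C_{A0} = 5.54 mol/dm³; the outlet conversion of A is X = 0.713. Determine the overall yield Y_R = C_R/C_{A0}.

C_A = C_{A0}(1−X) = 1.590 mol/dm³.
Along a PFR/batch, dC_R/dC_A = −r_R/(r_R+r_S) = −k₁/(k₁+k₂·C_A).
Integrating from C_{A0} to C_A: C_R = (0.111/3.39)·ln[(0.111+3.39·5.54)/(0.111+3.39·1.59)] = 0.03274·ln(18.89/5.501) = 0.04040 mol/dm³.
Y_R = C_R/C_{A0} = 0.04040/5.54 = 0.00729.

0.00729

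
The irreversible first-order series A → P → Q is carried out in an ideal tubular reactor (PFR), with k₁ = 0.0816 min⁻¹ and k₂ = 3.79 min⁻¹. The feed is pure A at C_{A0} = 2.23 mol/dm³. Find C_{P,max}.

Evaluating C_P at τ_opt = ln(k₂/k₁)/(k₂−k₁) gives C_{P,max}/C_{A0} = (k₁/k₂)^[k₂/(k₂−k₁)].
= (0.0816/3.79)^(3.79/(3.79−0.0816)) = (0.02153)^(1.022) = 0.01979.
C_{P,max} = 0.01979×2.23 = 0.0441 mol/dm³.

0.0441 mol/dm³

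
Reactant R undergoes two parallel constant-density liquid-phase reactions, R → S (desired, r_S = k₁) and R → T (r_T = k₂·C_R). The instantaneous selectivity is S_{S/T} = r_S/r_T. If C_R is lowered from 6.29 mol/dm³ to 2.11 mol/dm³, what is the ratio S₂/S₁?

S_{S/T} = (k₁/k₂)·C_R⁻¹, so S₂/S₁ = (C_{R,2}/C_{R,1})⁻¹.
= 6.29/2.11 = 2.98.

2.98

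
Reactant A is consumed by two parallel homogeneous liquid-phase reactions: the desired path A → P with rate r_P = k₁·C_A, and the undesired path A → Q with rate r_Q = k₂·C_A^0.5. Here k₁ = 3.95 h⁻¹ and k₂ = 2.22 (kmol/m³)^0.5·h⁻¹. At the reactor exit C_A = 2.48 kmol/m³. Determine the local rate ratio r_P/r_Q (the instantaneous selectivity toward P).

2.80

S_{P/Q} = r_P/r_Q = (k₁·C_A)/(k₂·C_A^0.5) = (k₁/k₂)·C_A^0.5.
= (3.95×2.480) / (2.22×2.480^0.5) = 9.796/3.496 = 2.80.
Since the desired path is higher order in A, keeping C_A high (PFR or concentrated feed) favours P.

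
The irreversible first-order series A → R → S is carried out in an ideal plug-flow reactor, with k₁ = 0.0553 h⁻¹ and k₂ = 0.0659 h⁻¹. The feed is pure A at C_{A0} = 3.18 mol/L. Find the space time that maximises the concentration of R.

16.5 h

Setting dC_R/dτ = 0 gives τ_opt = ln(k₂/k₁)/(k₂−k₁).
= ln(0.0659/0.0553)/(0.0659−0.0553) = ln(1.192)/0.01060 = 0.1754/0.01060 = 16.5 h.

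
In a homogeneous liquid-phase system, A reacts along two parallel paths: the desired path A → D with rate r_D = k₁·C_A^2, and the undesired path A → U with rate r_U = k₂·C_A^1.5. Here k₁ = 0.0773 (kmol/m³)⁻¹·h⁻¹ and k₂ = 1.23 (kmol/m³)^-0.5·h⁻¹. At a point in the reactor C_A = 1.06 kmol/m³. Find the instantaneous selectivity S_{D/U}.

S_{D/U} = r_D/r_U = (k₁·C_A^2)/(k₂·C_A^1.5) = (k₁/k₂)·C_A^0.5.
= (0.0773×1.060^2) / (1.23×1.060^1.5) = 0.08685/1.342 = 0.0647.
Since the desired path is higher order in A, keeping C_A high (PFR or concentrated feed) favours D.

0.0647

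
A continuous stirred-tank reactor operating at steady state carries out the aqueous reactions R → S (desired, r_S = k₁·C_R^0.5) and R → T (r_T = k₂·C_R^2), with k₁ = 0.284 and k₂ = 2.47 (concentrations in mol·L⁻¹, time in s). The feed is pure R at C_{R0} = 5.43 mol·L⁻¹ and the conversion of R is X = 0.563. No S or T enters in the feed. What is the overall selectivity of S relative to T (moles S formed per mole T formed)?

Exit C_R = C_{R0}(1−X) = 5.43×0.437 = 2.373 mol·L⁻¹.
In a CSTR the entire volume is at exit conditions, so r_S = 0.284×2.373^0.5 = 0.4375 and r_T = 2.47×2.373^2 = 13.91.
Overall selectivity = C_S/C_T = r_Sτ/(r_Tτ) = r_S/r_T = 0.0315.

0.0315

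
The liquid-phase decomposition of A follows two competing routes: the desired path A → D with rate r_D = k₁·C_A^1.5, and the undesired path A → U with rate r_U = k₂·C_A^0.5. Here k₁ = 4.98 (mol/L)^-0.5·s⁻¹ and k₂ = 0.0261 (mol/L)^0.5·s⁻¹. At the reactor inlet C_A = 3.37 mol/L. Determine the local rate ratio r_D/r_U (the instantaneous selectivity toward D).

643

S_{D/U} = r_D/r_U = (k₁·C_A^1.5)/(k₂·C_A^0.5) = (k₁/k₂)·C_A.
= (4.98×3.370^1.5) / (0.0261×3.370^0.5) = 30.81/0.04791 = 643.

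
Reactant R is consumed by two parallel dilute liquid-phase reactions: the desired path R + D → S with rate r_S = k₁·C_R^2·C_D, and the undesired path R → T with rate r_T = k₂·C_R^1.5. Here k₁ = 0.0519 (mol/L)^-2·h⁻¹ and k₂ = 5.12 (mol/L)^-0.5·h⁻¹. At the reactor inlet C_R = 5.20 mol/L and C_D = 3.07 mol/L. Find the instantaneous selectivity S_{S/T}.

0.0710

S_{S/T} = r_S/r_T = (k₁·C_R^2·C_D)/(k₂·C_R^1.5) = (k₁/k₂)·C_R^0.5·C_D.
= (0.0519×5.200^2×3.070) / (5.12×5.200^1.5) = 4.308/60.71 = 0.0710.
Since the desired path is higher order in R, keeping C_R high (PFR or concentrated feed) favours S.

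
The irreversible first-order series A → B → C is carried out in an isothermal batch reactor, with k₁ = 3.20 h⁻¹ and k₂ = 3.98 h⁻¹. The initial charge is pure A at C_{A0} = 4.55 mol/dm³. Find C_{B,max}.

At the optimum, C_{B,max}/C_{A0} = (k₁/k₂)^[k₂/(k₂−k₁)].
= (3.20/3.98)^(3.98/(3.98−3.20)) = (0.8040)^(5.103) = 0.3286.
C_{B,max} = 0.3286×4.55 = 1.49 mol/dm³.

1.49 mol/dm³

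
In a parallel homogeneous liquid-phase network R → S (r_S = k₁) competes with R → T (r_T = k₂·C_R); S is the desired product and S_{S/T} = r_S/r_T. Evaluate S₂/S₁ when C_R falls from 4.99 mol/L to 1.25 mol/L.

3.99

S_{S/T} = (k₁/k₂)·C_R⁻¹, so S₂/S₁ = (C_{R,2}/C_{R,1})⁻¹.
= 4.99/1.25 = 3.99.
Selectivity toward S rises as C_R falls — low-concentration operation is favoured.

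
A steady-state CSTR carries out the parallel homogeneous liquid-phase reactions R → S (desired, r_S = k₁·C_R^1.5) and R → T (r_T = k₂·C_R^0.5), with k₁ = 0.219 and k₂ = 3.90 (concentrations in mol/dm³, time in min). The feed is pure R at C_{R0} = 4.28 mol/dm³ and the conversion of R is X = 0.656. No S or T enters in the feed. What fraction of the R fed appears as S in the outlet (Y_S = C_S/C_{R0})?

Exit C_R = C_{R0}(1−X) = 4.28×0.344 = 1.472 mol/dm³.
Rates in a CSTR are evaluated at the outlet concentration: r_S = 0.219×1.472^1.5 = 0.3912, r_T = 3.90×1.472^0.5 = 4.732.
Fraction of consumed R going to S: r_S/(r_S+r_T) = 0.07636.
C_S = 0.07636·C_{R0}·X = 0.07636×4.28×0.656 = 0.214 mol/dm³; Y_S = C_S/C_{R0} = 0.0501.

0.0501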